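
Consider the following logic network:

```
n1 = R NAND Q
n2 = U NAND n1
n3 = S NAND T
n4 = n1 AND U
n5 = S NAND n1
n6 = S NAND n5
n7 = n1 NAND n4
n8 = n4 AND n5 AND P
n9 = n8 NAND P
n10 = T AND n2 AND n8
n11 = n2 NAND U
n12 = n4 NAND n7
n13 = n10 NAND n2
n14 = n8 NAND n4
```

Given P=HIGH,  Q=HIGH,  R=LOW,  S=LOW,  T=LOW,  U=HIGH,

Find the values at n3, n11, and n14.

n3 = HIGH  n11 = HIGH  n14 = LOW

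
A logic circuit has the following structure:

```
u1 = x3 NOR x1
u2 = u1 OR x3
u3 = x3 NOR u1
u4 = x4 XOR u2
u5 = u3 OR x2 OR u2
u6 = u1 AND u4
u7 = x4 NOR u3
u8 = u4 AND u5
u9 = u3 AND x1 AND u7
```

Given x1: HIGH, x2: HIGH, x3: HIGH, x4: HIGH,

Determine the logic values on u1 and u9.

u1 = LOW, u9 = LOW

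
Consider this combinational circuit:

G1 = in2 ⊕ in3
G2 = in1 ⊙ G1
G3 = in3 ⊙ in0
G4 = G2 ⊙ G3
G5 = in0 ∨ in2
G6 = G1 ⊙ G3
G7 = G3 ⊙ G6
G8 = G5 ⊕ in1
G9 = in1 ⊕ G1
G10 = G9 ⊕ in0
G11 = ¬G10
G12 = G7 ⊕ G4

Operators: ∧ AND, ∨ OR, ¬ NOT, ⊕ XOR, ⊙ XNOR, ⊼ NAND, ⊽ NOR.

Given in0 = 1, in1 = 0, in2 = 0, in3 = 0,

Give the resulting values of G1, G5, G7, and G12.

G1 = in2 XOR in3 = 0 XOR 0 = 0
G2 = in1 XNOR G1 = 0 XNOR 0 = 1
G3 = in3 XNOR in0 = 0 XNOR 1 = 0
G4 = G2 XNOR G3 = 1 XNOR 0 = 0
G5 = in0 OR in2 = 1 OR 0 = 1
G6 = G1 XNOR G3 = 0 XNOR 0 = 1
G7 = G3 XNOR G6 = 0 XNOR 1 = 0
G12 = G7 XOR G4 = 0 XOR 0 = 0

G1 = 0, G5 = 1, G7 = 0, G12 = 0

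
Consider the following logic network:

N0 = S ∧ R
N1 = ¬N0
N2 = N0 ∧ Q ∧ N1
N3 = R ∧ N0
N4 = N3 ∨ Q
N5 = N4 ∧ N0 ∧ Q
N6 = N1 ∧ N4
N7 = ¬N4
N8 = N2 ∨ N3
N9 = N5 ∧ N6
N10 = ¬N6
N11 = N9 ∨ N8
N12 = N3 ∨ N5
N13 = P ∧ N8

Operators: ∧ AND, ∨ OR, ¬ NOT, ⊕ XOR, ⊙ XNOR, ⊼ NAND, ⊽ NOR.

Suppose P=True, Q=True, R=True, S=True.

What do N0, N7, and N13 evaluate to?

N0 = S AND R = True AND True = True
N1 = NOT N0 = NOT True = False
N2 = N0 AND Q AND N1 = True AND True AND False = False
N3 = R AND N0 = True AND True = True
N4 = N3 OR Q = True OR True = True
N7 = NOT N4 = NOT True = False
N8 = N2 OR N3 = False OR True = True
N13 = P AND N8 = True AND True = True

N0 = True, N7 = False, N13 = True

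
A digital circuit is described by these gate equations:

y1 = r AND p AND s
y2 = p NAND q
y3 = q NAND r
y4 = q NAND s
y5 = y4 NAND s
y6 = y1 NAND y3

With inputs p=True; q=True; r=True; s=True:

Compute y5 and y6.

y5 = True; y6 = True

y1 = r AND p AND s = True AND True AND True = True
y3 = q NAND r = True NAND True = False
y4 = q NAND s = True NAND True = False
y5 = y4 NAND s = False NAND True = True
y6 = y1 NAND y3 = True NAND False = True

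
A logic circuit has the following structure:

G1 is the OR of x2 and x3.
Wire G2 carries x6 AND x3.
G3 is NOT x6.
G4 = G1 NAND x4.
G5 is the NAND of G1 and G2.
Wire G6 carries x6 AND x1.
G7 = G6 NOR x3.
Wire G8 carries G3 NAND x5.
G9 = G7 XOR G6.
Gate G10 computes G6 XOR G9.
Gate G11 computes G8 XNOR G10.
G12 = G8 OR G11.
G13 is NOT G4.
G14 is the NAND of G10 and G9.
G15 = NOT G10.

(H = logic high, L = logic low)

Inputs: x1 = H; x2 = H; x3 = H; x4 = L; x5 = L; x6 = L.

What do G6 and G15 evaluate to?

G6 = x6 AND x1 = L AND H = L
G7 = G6 NOR x3 = L NOR H = L
G9 = G7 XOR G6 = L XOR L = L
G10 = G6 XOR G9 = L XOR L = L
G15 = NOT G10 = NOT L = H

G6 = L, G15 = H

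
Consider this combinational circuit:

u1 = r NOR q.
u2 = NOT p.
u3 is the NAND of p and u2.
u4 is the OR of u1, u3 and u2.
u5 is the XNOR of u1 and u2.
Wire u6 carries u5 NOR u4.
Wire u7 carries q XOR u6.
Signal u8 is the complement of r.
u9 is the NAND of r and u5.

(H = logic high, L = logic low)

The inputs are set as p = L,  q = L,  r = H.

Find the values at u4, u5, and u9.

u1 = r NOR q = H NOR L = L
u2 = NOT p = NOT L = H
u3 = p NAND u2 = L NAND H = H
u4 = u1 OR u3 OR u2 = L OR H OR H = H
u5 = u1 XNOR u2 = L XNOR H = L
u9 = r NAND u5 = H NAND L = H

u4 = H, u5 = L, u9 = H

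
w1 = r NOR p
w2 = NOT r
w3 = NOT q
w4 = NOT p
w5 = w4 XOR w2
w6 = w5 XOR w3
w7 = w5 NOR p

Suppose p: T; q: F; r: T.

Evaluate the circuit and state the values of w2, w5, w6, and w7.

w2 = F, w5 = F, w6 = T, w7 = F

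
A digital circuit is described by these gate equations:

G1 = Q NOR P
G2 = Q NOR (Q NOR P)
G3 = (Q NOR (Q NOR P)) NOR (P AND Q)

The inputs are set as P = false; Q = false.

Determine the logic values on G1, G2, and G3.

G1 = true, G2 = false, G3 = true

G1 = false NOR false = true
G2 = false NOR (false NOR false) = false
G3 = (false NOR (false NOR false)) NOR (false AND false) = true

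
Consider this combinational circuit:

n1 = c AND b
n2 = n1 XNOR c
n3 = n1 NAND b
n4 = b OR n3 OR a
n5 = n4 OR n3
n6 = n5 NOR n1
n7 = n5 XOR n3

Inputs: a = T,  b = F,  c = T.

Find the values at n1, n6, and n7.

n1 = c AND b = T AND F = F
n3 = n1 NAND b = F NAND F = T
n4 = b OR n3 OR a = F OR T OR T = T
n5 = n4 OR n3 = T OR T = T
n6 = n5 NOR n1 = T NOR F = F
n7 = n5 XOR n3 = T XOR T = F

n1 = F  n6 = F  n7 = F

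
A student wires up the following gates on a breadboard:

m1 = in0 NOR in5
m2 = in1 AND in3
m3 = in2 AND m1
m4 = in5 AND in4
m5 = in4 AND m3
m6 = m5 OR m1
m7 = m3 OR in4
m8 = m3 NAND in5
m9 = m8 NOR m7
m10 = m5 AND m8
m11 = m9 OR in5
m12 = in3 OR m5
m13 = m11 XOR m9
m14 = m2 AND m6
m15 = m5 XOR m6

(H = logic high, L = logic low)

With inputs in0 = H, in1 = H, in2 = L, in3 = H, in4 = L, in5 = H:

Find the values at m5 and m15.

m5 = L, m15 = L

m1 = in0 NOR in5 = H NOR H = L
m3 = in2 AND m1 = L AND L = L
m5 = in4 AND m3 = L AND L = L
m6 = m5 OR m1 = L OR L = L
m15 = m5 XOR m6 = L XOR L = L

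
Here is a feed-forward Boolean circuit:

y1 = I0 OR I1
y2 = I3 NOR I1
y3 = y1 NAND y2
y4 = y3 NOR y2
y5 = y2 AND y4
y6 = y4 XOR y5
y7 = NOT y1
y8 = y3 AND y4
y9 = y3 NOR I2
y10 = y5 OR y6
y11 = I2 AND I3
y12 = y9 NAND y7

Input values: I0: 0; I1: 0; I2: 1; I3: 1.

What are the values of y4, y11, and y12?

y1 = I0 OR I1 = 0 OR 0 = 0
y2 = I3 NOR I1 = 1 NOR 0 = 0
y3 = y1 NAND y2 = 0 NAND 0 = 1
y4 = y3 NOR y2 = 1 NOR 0 = 0
y7 = NOT y1 = NOT 0 = 1
y9 = y3 NOR I2 = 1 NOR 1 = 0
y11 = I2 AND I3 = 1 AND 1 = 1
y12 = y9 NAND y7 = 0 NAND 1 = 1

y4 = 0  y11 = 1  y12 = 1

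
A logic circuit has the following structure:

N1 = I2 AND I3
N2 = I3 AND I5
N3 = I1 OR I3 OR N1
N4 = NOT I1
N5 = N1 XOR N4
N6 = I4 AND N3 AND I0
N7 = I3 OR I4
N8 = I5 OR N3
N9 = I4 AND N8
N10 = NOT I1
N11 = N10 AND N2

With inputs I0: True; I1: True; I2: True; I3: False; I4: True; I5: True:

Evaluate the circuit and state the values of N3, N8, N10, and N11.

N1 = I2 AND I3 = True AND False = False
N2 = I3 AND I5 = False AND True = False
N3 = I1 OR I3 OR N1 = True OR False OR False = True
N8 = I5 OR N3 = True OR True = True
N10 = NOT I1 = NOT True = False
N11 = N10 AND N2 = False AND False = False

N3 = True  N8 = True  N10 = False  N11 = False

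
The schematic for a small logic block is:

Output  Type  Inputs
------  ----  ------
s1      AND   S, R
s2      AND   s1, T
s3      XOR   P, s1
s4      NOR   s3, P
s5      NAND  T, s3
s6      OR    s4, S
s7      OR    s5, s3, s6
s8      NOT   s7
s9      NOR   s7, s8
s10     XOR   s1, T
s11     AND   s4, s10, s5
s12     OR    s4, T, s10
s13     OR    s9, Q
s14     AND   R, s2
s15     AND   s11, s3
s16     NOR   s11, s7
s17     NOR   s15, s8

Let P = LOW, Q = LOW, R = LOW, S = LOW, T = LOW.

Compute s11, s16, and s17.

s11 = LOW  s16 = LOW  s17 = HIGH

s1 = S AND R = LOW AND LOW = LOW
s3 = P XOR s1 = LOW XOR LOW = LOW
s4 = s3 NOR P = LOW NOR LOW = HIGH
s5 = T NAND s3 = LOW NAND LOW = HIGH
s6 = s4 OR S = HIGH OR LOW = HIGH
s7 = s5 OR s3 OR s6 = HIGH OR LOW OR HIGH = HIGH
s8 = NOT s7 = NOT HIGH = LOW
s10 = s1 XOR T = LOW XOR LOW = LOW
s11 = s4 AND s10 AND s5 = HIGH AND LOW AND HIGH = LOW
s15 = s11 AND s3 = LOW AND LOW = LOW
s16 = s11 NOR s7 = LOW NOR HIGH = LOW
s17 = s15 NOR s8 = LOW NOR LOW = HIGH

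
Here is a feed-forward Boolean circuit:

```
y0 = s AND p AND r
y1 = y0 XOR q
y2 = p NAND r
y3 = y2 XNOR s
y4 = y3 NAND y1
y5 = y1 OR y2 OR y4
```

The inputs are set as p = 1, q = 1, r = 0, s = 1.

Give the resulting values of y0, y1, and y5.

y0 = s AND p AND r = 1 AND 1 AND 0 = 0
y1 = y0 XOR q = 0 XOR 1 = 1
y2 = p NAND r = 1 NAND 0 = 1
y3 = y2 XNOR s = 1 XNOR 1 = 1
y4 = y3 NAND y1 = 1 NAND 1 = 0
y5 = y1 OR y2 OR y4 = 1 OR 1 OR 0 = 1

y0 = 0, y1 = 1, y5 = 1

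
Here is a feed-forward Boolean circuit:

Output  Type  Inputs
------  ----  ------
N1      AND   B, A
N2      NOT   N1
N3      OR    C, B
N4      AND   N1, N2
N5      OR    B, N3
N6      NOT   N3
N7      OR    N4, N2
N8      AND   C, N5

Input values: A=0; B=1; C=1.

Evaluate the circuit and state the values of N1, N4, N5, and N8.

N1 = B AND A = 1 AND 0 = 0
N2 = NOT N1 = NOT 0 = 1
N3 = C OR B = 1 OR 1 = 1
N4 = N1 AND N2 = 0 AND 1 = 0
N5 = B OR N3 = 1 OR 1 = 1
N8 = C AND N5 = 1 AND 1 = 1

N1 = 0; N4 = 0; N5 = 1; N8 = 1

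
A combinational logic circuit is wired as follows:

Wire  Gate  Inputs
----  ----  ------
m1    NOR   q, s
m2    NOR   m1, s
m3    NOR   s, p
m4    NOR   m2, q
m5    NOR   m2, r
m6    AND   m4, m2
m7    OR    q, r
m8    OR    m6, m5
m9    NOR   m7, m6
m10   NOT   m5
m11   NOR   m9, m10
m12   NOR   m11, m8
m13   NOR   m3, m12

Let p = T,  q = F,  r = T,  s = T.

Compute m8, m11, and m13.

m8 = F  m11 = F  m13 = F

m1 = q NOR s = F NOR T = F
m2 = m1 NOR s = F NOR T = F
m3 = s NOR p = T NOR T = F
m4 = m2 NOR q = F NOR F = T
m5 = m2 NOR r = F NOR T = F
m6 = m4 AND m2 = T AND F = F
m7 = q OR r = F OR T = T
m8 = m6 OR m5 = F OR F = F
m9 = m7 NOR m6 = T NOR F = F
m10 = NOT m5 = NOT F = T
m11 = m9 NOR m10 = F NOR T = F
m12 = m11 NOR m8 = F NOR F = T
m13 = m3 NOR m12 = F NOR T = F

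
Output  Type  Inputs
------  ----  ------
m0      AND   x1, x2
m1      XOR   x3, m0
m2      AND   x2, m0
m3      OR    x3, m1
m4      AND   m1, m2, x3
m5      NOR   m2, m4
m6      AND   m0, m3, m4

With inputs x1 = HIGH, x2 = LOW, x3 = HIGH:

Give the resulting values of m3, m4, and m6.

m3 = HIGH; m4 = LOW; m6 = LOW

m0 = x1 AND x2 = HIGH AND LOW = LOW
m1 = x3 XOR m0 = HIGH XOR LOW = HIGH
m2 = x2 AND m0 = LOW AND LOW = LOW
m3 = x3 OR m1 = HIGH OR HIGH = HIGH
m4 = m1 AND m2 AND x3 = HIGH AND LOW AND HIGH = LOW
m6 = m0 AND m3 AND m4 = LOW AND HIGH AND LOW = LOW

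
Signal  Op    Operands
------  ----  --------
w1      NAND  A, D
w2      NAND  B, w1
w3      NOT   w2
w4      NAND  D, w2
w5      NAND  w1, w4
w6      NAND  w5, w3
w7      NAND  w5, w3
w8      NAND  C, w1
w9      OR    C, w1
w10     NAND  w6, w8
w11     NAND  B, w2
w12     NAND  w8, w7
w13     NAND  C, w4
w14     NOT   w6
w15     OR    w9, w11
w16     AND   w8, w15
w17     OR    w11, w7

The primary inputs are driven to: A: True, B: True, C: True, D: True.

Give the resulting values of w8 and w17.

w1 = A NAND D = True NAND True = False
w2 = B NAND w1 = True NAND False = True
w3 = NOT w2 = NOT True = False
w4 = D NAND w2 = True NAND True = False
w5 = w1 NAND w4 = False NAND False = True
w7 = w5 NAND w3 = True NAND False = True
w8 = C NAND w1 = True NAND False = True
w11 = B NAND w2 = True NAND True = False
w17 = w11 OR w7 = False OR True = True

w8 = True  w17 = True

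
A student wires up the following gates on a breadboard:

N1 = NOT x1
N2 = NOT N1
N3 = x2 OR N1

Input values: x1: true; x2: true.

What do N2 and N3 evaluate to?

N1 = NOT x1 = NOT true = false
N2 = NOT N1 = NOT false = true
N3 = x2 OR N1 = true OR false = true

N2 = true; N3 = true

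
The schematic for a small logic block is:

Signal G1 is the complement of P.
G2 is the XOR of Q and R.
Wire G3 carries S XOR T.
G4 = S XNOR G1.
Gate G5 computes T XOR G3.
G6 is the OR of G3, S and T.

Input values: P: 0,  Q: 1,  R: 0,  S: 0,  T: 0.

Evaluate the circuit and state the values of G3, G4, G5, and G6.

G3 = 0  G4 = 0  G5 = 0  G6 = 0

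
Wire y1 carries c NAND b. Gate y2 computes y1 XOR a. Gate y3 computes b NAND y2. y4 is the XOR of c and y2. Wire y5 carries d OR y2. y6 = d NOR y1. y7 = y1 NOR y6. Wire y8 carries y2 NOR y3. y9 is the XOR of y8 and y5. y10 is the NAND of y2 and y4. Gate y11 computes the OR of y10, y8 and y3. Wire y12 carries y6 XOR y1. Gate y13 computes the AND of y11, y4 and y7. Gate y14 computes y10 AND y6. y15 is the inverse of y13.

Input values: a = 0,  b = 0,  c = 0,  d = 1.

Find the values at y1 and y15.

y1 = 1, y15 = 1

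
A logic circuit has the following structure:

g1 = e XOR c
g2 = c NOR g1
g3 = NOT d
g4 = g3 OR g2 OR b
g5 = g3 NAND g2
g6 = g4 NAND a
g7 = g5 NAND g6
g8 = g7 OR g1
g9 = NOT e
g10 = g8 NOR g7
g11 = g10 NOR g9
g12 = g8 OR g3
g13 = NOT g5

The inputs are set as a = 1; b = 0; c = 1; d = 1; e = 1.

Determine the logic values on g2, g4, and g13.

g1 = e XOR c = 1 XOR 1 = 0
g2 = c NOR g1 = 1 NOR 0 = 0
g3 = NOT d = NOT 1 = 0
g4 = g3 OR g2 OR b = 0 OR 0 OR 0 = 0
g5 = g3 NAND g2 = 0 NAND 0 = 1
g13 = NOT g5 = NOT 1 = 0

g2 = 0  g4 = 0  g13 = 0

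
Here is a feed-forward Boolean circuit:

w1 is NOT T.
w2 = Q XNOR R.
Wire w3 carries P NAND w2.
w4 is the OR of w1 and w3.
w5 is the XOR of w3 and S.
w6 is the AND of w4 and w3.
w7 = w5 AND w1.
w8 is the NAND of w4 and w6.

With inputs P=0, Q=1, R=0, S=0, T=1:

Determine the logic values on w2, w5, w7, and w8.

w1 = NOT T = NOT 1 = 0
w2 = Q XNOR R = 1 XNOR 0 = 0
w3 = P NAND w2 = 0 NAND 0 = 1
w4 = w1 OR w3 = 0 OR 1 = 1
w5 = w3 XOR S = 1 XOR 0 = 1
w6 = w4 AND w3 = 1 AND 1 = 1
w7 = w5 AND w1 = 1 AND 0 = 0
w8 = w4 NAND w6 = 1 NAND 1 = 0

w2 = 0  w5 = 1  w7 = 0  w8 = 0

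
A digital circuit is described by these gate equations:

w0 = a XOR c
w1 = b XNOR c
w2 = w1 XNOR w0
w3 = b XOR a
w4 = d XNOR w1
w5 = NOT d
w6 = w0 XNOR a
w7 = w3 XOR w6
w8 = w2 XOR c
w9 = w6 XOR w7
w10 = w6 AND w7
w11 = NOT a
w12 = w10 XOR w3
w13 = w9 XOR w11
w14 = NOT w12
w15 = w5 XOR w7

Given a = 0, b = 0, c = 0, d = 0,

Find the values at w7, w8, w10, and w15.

w7 = 1, w8 = 0, w10 = 1, w15 = 0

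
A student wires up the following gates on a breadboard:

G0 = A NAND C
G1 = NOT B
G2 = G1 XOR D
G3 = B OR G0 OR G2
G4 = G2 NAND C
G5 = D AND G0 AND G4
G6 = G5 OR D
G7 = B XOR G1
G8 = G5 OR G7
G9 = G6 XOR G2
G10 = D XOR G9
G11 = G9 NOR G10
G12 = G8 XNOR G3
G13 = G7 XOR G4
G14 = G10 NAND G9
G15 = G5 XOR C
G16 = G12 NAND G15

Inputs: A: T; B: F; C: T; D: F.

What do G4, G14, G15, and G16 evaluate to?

G4 = F  G14 = F  G15 = T  G16 = F

G0 = A NAND C = T NAND T = F
G1 = NOT B = NOT F = T
G2 = G1 XOR D = T XOR F = T
G3 = B OR G0 OR G2 = F OR F OR T = T
G4 = G2 NAND C = T NAND T = F
G5 = D AND G0 AND G4 = F AND F AND F = F
G6 = G5 OR D = F OR F = F
G7 = B XOR G1 = F XOR T = T
G8 = G5 OR G7 = F OR T = T
G9 = G6 XOR G2 = F XOR T = T
G10 = D XOR G9 = F XOR T = T
G12 = G8 XNOR G3 = T XNOR T = T
G14 = G10 NAND G9 = T NAND T = F
G15 = G5 XOR C = F XOR T = T
G16 = G12 NAND G15 = T NAND T = F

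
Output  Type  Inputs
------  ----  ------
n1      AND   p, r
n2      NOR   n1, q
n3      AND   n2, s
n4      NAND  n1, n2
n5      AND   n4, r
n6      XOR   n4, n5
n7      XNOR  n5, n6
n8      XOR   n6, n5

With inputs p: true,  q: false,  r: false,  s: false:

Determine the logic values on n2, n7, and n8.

n1 = p AND r = true AND false = false
n2 = n1 NOR q = false NOR false = true
n4 = n1 NAND n2 = false NAND true = true
n5 = n4 AND r = true AND false = false
n6 = n4 XOR n5 = true XOR false = true
n7 = n5 XNOR n6 = false XNOR true = false
n8 = n6 XOR n5 = true XOR false = true

n2 = true  n7 = false  n8 = true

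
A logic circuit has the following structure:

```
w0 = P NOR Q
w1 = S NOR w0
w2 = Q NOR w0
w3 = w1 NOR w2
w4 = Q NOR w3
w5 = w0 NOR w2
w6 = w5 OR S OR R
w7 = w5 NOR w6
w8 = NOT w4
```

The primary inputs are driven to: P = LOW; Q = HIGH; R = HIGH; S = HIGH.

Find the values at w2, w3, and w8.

w2 = LOW, w3 = HIGH, w8 = HIGH

w0 = P NOR Q = LOW NOR HIGH = LOW
w1 = S NOR w0 = HIGH NOR LOW = LOW
w2 = Q NOR w0 = HIGH NOR LOW = LOW
w3 = w1 NOR w2 = LOW NOR LOW = HIGH
w4 = Q NOR w3 = HIGH NOR HIGH = LOW
w8 = NOT w4 = NOT LOW = HIGH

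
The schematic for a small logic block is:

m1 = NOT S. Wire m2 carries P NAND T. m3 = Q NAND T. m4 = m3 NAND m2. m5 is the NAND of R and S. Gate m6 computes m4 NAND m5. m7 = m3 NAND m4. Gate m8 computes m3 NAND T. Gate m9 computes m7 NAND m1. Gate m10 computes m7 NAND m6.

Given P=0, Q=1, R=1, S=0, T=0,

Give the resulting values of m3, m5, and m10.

m3 = 1  m5 = 1  m10 = 0

m2 = P NAND T = 0 NAND 0 = 1
m3 = Q NAND T = 1 NAND 0 = 1
m4 = m3 NAND m2 = 1 NAND 1 = 0
m5 = R NAND S = 1 NAND 0 = 1
m6 = m4 NAND m5 = 0 NAND 1 = 1
m7 = m3 NAND m4 = 1 NAND 0 = 1
m10 = m7 NAND m6 = 1 NAND 1 = 0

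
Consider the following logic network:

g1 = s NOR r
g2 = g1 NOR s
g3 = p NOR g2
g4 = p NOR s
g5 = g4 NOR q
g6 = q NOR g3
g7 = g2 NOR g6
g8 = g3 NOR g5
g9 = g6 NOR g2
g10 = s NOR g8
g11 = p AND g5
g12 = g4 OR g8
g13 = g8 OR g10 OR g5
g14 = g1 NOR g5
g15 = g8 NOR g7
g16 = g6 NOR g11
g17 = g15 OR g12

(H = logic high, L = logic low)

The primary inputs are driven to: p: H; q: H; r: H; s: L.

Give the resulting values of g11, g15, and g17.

g11 = L; g15 = L; g17 = H

g1 = s NOR r = L NOR H = L
g2 = g1 NOR s = L NOR L = H
g3 = p NOR g2 = H NOR H = L
g4 = p NOR s = H NOR L = L
g5 = g4 NOR q = L NOR H = L
g6 = q NOR g3 = H NOR L = L
g7 = g2 NOR g6 = H NOR L = L
g8 = g3 NOR g5 = L NOR L = H
g11 = p AND g5 = H AND L = L
g12 = g4 OR g8 = L OR H = H
g15 = g8 NOR g7 = H NOR L = L
g17 = g15 OR g12 = L OR H = H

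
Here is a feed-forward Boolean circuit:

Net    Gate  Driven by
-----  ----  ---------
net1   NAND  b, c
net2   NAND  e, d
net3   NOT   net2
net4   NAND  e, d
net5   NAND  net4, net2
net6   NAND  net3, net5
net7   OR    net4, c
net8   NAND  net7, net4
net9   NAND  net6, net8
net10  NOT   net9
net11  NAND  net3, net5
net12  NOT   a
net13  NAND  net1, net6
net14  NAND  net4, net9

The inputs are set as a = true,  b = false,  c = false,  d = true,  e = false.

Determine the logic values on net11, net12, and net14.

net11 = true; net12 = false; net14 = false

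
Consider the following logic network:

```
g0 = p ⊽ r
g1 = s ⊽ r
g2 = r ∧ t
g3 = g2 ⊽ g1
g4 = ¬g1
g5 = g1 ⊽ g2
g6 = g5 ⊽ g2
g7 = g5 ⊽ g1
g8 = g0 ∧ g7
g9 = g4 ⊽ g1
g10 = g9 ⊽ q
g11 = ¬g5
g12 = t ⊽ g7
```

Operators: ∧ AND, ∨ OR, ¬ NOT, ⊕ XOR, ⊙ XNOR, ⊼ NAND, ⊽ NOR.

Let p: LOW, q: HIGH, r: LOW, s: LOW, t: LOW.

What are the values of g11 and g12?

g1 = s NOR r = LOW NOR LOW = HIGH
g2 = r AND t = LOW AND LOW = LOW
g5 = g1 NOR g2 = HIGH NOR LOW = LOW
g7 = g5 NOR g1 = LOW NOR HIGH = LOW
g11 = NOT g5 = NOT LOW = HIGH
g12 = t NOR g7 = LOW NOR LOW = HIGH

g11 = HIGH  g12 = HIGH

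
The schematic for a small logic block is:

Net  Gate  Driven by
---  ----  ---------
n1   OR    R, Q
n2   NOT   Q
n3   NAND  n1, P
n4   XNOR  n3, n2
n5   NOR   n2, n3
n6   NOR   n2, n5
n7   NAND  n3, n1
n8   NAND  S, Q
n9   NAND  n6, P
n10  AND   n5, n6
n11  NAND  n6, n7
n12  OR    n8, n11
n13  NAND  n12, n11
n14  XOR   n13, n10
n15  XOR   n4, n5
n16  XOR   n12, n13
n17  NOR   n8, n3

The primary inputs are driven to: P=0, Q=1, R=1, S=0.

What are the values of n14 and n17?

n1 = R OR Q = 1 OR 1 = 1
n2 = NOT Q = NOT 1 = 0
n3 = n1 NAND P = 1 NAND 0 = 1
n5 = n2 NOR n3 = 0 NOR 1 = 0
n6 = n2 NOR n5 = 0 NOR 0 = 1
n7 = n3 NAND n1 = 1 NAND 1 = 0
n8 = S NAND Q = 0 NAND 1 = 1
n10 = n5 AND n6 = 0 AND 1 = 0
n11 = n6 NAND n7 = 1 NAND 0 = 1
n12 = n8 OR n11 = 1 OR 1 = 1
n13 = n12 NAND n11 = 1 NAND 1 = 0
n14 = n13 XOR n10 = 0 XOR 0 = 0
n17 = n8 NOR n3 = 1 NOR 1 = 0

n14 = 0, n17 = 0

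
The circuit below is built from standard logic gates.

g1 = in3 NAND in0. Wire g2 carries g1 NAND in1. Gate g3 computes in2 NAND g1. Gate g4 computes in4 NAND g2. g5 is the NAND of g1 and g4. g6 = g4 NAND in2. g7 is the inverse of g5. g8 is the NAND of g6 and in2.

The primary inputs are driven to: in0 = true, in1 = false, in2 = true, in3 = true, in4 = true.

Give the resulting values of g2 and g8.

g1 = in3 NAND in0 = true NAND true = false
g2 = g1 NAND in1 = false NAND false = true
g4 = in4 NAND g2 = true NAND true = false
g6 = g4 NAND in2 = false NAND true = true
g8 = g6 NAND in2 = true NAND true = false

g2 = true; g8 = false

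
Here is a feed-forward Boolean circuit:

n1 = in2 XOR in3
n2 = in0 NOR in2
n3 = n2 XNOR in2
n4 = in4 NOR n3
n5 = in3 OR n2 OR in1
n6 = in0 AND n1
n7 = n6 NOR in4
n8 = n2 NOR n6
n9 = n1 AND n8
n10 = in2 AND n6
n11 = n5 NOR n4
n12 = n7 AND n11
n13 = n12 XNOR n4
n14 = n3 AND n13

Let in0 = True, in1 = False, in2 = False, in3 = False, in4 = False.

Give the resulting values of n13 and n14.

n13 = False; n14 = False

n1 = in2 XOR in3 = False XOR False = False
n2 = in0 NOR in2 = True NOR False = False
n3 = n2 XNOR in2 = False XNOR False = True
n4 = in4 NOR n3 = False NOR True = False
n5 = in3 OR n2 OR in1 = False OR False OR False = False
n6 = in0 AND n1 = True AND False = False
n7 = n6 NOR in4 = False NOR False = True
n11 = n5 NOR n4 = False NOR False = True
n12 = n7 AND n11 = True AND True = True
n13 = n12 XNOR n4 = True XNOR False = False
n14 = n3 AND n13 = True AND False = False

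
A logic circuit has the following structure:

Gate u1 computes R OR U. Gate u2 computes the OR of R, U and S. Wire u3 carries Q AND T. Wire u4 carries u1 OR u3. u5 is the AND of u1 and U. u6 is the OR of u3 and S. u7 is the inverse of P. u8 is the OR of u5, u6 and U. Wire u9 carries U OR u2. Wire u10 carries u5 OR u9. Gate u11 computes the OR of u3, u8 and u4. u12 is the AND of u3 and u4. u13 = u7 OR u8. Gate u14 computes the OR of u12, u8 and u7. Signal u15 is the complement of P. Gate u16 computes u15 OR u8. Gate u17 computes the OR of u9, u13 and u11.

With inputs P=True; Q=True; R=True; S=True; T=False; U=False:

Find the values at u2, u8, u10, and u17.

u1 = R OR U = True OR False = True
u2 = R OR U OR S = True OR False OR True = True
u3 = Q AND T = True AND False = False
u4 = u1 OR u3 = True OR False = True
u5 = u1 AND U = True AND False = False
u6 = u3 OR S = False OR True = True
u7 = NOT P = NOT True = False
u8 = u5 OR u6 OR U = False OR True OR False = True
u9 = U OR u2 = False OR True = True
u10 = u5 OR u9 = False OR True = True
u11 = u3 OR u8 OR u4 = False OR True OR True = True
u13 = u7 OR u8 = False OR True = True
u17 = u9 OR u13 OR u11 = True OR True OR True = True

u2 = True; u8 = True; u10 = True; u17 = True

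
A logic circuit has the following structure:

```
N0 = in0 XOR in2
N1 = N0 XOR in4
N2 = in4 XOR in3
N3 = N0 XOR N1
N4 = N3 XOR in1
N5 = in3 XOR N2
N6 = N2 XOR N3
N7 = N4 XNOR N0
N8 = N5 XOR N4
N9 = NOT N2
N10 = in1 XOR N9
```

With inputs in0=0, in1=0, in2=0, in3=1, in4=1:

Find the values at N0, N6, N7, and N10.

N0 = in0 XOR in2 = 0 XOR 0 = 0
N1 = N0 XOR in4 = 0 XOR 1 = 1
N2 = in4 XOR in3 = 1 XOR 1 = 0
N3 = N0 XOR N1 = 0 XOR 1 = 1
N4 = N3 XOR in1 = 1 XOR 0 = 1
N6 = N2 XOR N3 = 0 XOR 1 = 1
N7 = N4 XNOR N0 = 1 XNOR 0 = 0
N9 = NOT N2 = NOT 0 = 1
N10 = in1 XOR N9 = 0 XOR 1 = 1

N0 = 0, N6 = 1, N7 = 0, N10 = 1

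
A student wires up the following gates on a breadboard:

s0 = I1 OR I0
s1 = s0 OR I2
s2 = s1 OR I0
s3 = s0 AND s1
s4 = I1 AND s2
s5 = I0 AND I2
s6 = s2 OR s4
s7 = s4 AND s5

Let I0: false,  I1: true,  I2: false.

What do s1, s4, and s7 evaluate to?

s1 = true, s4 = true, s7 = false

s0 = I1 OR I0 = true OR false = true
s1 = s0 OR I2 = true OR false = true
s2 = s1 OR I0 = true OR false = true
s4 = I1 AND s2 = true AND true = true
s5 = I0 AND I2 = false AND false = false
s7 = s4 AND s5 = true AND false = false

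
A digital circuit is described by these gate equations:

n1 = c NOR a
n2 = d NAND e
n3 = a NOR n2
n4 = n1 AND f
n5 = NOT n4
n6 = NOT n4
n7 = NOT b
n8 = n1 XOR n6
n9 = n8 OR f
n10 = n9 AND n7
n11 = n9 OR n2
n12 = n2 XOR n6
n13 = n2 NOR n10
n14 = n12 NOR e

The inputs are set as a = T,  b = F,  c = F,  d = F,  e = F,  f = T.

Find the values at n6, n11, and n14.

n1 = c NOR a = F NOR T = F
n2 = d NAND e = F NAND F = T
n4 = n1 AND f = F AND T = F
n6 = NOT n4 = NOT F = T
n8 = n1 XOR n6 = F XOR T = T
n9 = n8 OR f = T OR T = T
n11 = n9 OR n2 = T OR T = T
n12 = n2 XOR n6 = T XOR T = F
n14 = n12 NOR e = F NOR F = T

n6 = T; n11 = T; n14 = T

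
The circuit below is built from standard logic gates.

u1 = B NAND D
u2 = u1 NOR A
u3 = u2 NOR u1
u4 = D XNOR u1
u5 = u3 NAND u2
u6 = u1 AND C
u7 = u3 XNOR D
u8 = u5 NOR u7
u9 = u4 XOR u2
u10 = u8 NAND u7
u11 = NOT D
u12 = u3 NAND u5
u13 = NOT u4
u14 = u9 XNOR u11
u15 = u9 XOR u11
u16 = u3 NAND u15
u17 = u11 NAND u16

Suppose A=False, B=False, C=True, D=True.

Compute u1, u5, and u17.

u1 = B NAND D = False NAND True = True
u2 = u1 NOR A = True NOR False = False
u3 = u2 NOR u1 = False NOR True = False
u4 = D XNOR u1 = True XNOR True = True
u5 = u3 NAND u2 = False NAND False = True
u9 = u4 XOR u2 = True XOR False = True
u11 = NOT D = NOT True = False
u15 = u9 XOR u11 = True XOR False = True
u16 = u3 NAND u15 = False NAND True = True
u17 = u11 NAND u16 = False NAND True = True

u1 = True, u5 = True, u17 = True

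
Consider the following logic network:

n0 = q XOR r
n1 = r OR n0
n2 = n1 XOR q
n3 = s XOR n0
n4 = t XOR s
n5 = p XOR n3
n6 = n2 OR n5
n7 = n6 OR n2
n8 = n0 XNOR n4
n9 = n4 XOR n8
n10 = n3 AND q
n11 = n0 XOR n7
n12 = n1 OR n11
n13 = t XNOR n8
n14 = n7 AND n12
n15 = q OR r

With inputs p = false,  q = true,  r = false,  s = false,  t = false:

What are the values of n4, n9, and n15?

n0 = q XOR r = true XOR false = true
n4 = t XOR s = false XOR false = false
n8 = n0 XNOR n4 = true XNOR false = false
n9 = n4 XOR n8 = false XOR false = false
n15 = q OR r = true OR false = true

n4 = false; n9 = false; n15 = true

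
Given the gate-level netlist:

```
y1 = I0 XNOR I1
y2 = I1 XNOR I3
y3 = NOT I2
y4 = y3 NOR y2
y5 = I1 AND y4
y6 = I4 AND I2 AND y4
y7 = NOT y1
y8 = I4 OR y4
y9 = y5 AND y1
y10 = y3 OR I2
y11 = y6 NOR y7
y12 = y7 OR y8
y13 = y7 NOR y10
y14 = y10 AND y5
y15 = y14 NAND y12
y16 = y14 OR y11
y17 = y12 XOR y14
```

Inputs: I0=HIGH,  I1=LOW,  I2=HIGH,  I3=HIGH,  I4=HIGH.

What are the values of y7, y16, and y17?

y7 = HIGH  y16 = LOW  y17 = HIGH

y1 = I0 XNOR I1 = HIGH XNOR LOW = LOW
y2 = I1 XNOR I3 = LOW XNOR HIGH = LOW
y3 = NOT I2 = NOT HIGH = LOW
y4 = y3 NOR y2 = LOW NOR LOW = HIGH
y5 = I1 AND y4 = LOW AND HIGH = LOW
y6 = I4 AND I2 AND y4 = HIGH AND HIGH AND HIGH = HIGH
y7 = NOT y1 = NOT LOW = HIGH
y8 = I4 OR y4 = HIGH OR HIGH = HIGH
y10 = y3 OR I2 = LOW OR HIGH = HIGH
y11 = y6 NOR y7 = HIGH NOR HIGH = LOW
y12 = y7 OR y8 = HIGH OR HIGH = HIGH
y14 = y10 AND y5 = HIGH AND LOW = LOW
y16 = y14 OR y11 = LOW OR LOW = LOW
y17 = y12 XOR y14 = HIGH XOR LOW = HIGH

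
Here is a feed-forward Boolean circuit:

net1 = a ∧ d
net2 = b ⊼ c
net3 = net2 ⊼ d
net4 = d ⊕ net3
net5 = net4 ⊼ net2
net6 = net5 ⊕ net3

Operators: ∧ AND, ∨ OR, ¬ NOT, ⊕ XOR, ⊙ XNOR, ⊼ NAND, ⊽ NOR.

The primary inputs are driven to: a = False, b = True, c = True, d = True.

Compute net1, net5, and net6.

net1 = a AND d = False AND True = False
net2 = b NAND c = True NAND True = False
net3 = net2 NAND d = False NAND True = True
net4 = d XOR net3 = True XOR True = False
net5 = net4 NAND net2 = False NAND False = True
net6 = net5 XOR net3 = True XOR True = False

net1 = False, net5 = True, net6 = False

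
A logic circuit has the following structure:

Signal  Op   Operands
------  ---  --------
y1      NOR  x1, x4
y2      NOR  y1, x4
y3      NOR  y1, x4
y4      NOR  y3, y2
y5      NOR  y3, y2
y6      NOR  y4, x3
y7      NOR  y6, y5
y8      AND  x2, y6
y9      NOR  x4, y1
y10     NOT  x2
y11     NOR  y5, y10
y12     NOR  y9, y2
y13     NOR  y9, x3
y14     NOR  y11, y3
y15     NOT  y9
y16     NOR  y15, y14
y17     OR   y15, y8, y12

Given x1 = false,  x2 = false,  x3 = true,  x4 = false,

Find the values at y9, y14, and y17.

y9 = false  y14 = true  y17 = true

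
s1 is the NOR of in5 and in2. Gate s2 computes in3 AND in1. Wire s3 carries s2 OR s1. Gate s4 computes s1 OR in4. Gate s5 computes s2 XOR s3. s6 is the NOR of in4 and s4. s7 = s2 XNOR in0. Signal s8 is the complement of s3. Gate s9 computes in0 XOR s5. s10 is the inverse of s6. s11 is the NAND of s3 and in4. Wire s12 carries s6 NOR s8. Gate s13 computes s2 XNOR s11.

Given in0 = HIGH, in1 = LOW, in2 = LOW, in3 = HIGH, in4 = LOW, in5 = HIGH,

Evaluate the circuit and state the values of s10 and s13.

s10 = LOW; s13 = LOW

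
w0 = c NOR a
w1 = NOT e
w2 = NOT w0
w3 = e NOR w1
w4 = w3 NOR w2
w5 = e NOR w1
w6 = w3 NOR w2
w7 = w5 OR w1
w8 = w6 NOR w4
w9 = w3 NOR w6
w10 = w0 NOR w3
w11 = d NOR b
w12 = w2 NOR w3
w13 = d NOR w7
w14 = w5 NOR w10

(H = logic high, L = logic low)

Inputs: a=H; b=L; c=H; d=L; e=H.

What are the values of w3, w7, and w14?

w0 = c NOR a = H NOR H = L
w1 = NOT e = NOT H = L
w3 = e NOR w1 = H NOR L = L
w5 = e NOR w1 = H NOR L = L
w7 = w5 OR w1 = L OR L = L
w10 = w0 NOR w3 = L NOR L = H
w14 = w5 NOR w10 = L NOR H = L

w3 = L; w7 = L; w14 = L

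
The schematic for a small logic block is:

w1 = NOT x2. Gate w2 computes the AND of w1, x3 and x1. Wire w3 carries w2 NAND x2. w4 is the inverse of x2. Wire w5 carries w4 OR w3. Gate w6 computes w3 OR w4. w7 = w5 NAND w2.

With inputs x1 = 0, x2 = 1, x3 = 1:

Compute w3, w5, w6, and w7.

w1 = NOT x2 = NOT 1 = 0
w2 = w1 AND x3 AND x1 = 0 AND 1 AND 0 = 0
w3 = w2 NAND x2 = 0 NAND 1 = 1
w4 = NOT x2 = NOT 1 = 0
w5 = w4 OR w3 = 0 OR 1 = 1
w6 = w3 OR w4 = 1 OR 0 = 1
w7 = w5 NAND w2 = 1 NAND 0 = 1

w3 = 1, w5 = 1, w6 = 1, w7 = 1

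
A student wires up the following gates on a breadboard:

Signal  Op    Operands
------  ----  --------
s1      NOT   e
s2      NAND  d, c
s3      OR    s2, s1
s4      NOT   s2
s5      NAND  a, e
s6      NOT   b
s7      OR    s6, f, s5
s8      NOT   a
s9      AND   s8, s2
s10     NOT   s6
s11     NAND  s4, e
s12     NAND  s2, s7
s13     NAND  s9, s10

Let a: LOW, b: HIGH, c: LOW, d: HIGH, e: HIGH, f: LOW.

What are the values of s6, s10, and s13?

s2 = d NAND c = HIGH NAND LOW = HIGH
s6 = NOT b = NOT HIGH = LOW
s8 = NOT a = NOT LOW = HIGH
s9 = s8 AND s2 = HIGH AND HIGH = HIGH
s10 = NOT s6 = NOT LOW = HIGH
s13 = s9 NAND s10 = HIGH NAND HIGH = LOW

s6 = LOW, s10 = HIGH, s13 = LOW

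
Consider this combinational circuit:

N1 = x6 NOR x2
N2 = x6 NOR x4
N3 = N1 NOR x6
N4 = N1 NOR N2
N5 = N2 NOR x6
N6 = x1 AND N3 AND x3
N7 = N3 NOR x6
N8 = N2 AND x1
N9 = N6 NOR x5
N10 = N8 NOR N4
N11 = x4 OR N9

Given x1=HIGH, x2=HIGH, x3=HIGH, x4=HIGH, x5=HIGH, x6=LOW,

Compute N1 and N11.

N1 = LOW, N11 = HIGH

N1 = x6 NOR x2 = LOW NOR HIGH = LOW
N3 = N1 NOR x6 = LOW NOR LOW = HIGH
N6 = x1 AND N3 AND x3 = HIGH AND HIGH AND HIGH = HIGH
N9 = N6 NOR x5 = HIGH NOR HIGH = LOW
N11 = x4 OR N9 = HIGH OR LOW = HIGH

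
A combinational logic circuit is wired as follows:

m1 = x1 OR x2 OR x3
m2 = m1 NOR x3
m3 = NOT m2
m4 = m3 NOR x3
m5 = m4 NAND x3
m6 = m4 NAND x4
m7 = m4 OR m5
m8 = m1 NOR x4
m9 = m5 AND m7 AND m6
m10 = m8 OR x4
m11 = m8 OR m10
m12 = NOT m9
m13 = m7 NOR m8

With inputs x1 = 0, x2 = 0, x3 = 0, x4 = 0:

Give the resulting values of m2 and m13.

m1 = x1 OR x2 OR x3 = 0 OR 0 OR 0 = 0
m2 = m1 NOR x3 = 0 NOR 0 = 1
m3 = NOT m2 = NOT 1 = 0
m4 = m3 NOR x3 = 0 NOR 0 = 1
m5 = m4 NAND x3 = 1 NAND 0 = 1
m7 = m4 OR m5 = 1 OR 1 = 1
m8 = m1 NOR x4 = 0 NOR 0 = 1
m13 = m7 NOR m8 = 1 NOR 1 = 0

m2 = 1  m13 = 0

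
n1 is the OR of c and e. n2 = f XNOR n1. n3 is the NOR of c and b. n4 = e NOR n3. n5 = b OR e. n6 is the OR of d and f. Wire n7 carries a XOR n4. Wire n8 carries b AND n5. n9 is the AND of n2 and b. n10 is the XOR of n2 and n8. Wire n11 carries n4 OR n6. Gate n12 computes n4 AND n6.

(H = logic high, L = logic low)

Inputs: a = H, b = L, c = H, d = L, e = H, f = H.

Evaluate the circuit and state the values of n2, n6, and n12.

n2 = H; n6 = H; n12 = L

n1 = c OR e = H OR H = H
n2 = f XNOR n1 = H XNOR H = H
n3 = c NOR b = H NOR L = L
n4 = e NOR n3 = H NOR L = L
n6 = d OR f = L OR H = H
n12 = n4 AND n6 = L AND H = L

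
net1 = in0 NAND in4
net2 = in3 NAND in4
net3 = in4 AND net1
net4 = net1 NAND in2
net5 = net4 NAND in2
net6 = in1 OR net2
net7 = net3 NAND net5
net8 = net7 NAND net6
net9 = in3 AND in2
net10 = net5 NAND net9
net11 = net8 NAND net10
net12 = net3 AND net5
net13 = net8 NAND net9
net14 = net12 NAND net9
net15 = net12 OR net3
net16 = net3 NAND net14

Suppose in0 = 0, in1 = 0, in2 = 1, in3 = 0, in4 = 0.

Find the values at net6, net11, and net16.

net1 = in0 NAND in4 = 0 NAND 0 = 1
net2 = in3 NAND in4 = 0 NAND 0 = 1
net3 = in4 AND net1 = 0 AND 1 = 0
net4 = net1 NAND in2 = 1 NAND 1 = 0
net5 = net4 NAND in2 = 0 NAND 1 = 1
net6 = in1 OR net2 = 0 OR 1 = 1
net7 = net3 NAND net5 = 0 NAND 1 = 1
net8 = net7 NAND net6 = 1 NAND 1 = 0
net9 = in3 AND in2 = 0 AND 1 = 0
net10 = net5 NAND net9 = 1 NAND 0 = 1
net11 = net8 NAND net10 = 0 NAND 1 = 1
net12 = net3 AND net5 = 0 AND 1 = 0
net14 = net12 NAND net9 = 0 NAND 0 = 1
net16 = net3 NAND net14 = 0 NAND 1 = 1

net6 = 1, net11 = 1, net16 = 1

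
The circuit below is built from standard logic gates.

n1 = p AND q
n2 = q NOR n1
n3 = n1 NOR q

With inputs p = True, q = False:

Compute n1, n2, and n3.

n1 = p AND q = True AND False = False
n2 = q NOR n1 = False NOR False = True
n3 = n1 NOR q = False NOR False = True

n1 = False; n2 = True; n3 = True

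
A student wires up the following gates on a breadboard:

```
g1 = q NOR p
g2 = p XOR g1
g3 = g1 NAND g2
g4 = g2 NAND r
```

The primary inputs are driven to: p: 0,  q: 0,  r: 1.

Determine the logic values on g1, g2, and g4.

g1 = 1, g2 = 1, g4 = 0

g1 = q NOR p = 0 NOR 0 = 1
g2 = p XOR g1 = 0 XOR 1 = 1
g4 = g2 NAND r = 1 NAND 1 = 0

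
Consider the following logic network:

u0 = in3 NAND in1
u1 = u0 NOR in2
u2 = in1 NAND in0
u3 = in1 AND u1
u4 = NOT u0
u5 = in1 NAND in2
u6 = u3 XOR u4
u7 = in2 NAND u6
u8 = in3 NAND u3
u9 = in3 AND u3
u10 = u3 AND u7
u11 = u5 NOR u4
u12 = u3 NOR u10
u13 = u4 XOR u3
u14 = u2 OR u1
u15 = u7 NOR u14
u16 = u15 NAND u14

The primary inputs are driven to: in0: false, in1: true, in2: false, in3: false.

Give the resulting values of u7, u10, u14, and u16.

u0 = in3 NAND in1 = false NAND true = true
u1 = u0 NOR in2 = true NOR false = false
u2 = in1 NAND in0 = true NAND false = true
u3 = in1 AND u1 = true AND false = false
u4 = NOT u0 = NOT true = false
u6 = u3 XOR u4 = false XOR false = false
u7 = in2 NAND u6 = false NAND false = true
u10 = u3 AND u7 = false AND true = false
u14 = u2 OR u1 = true OR false = true
u15 = u7 NOR u14 = true NOR true = false
u16 = u15 NAND u14 = false NAND true = true

u7 = true, u10 = false, u14 = true, u16 = true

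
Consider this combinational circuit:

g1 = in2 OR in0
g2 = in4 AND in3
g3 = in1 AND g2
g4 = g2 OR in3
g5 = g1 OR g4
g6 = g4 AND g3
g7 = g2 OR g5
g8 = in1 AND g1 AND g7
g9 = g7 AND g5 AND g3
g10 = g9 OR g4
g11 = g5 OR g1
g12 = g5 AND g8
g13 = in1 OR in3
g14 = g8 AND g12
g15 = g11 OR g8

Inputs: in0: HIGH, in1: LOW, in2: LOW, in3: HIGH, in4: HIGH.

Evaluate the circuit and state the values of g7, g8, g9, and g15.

g1 = in2 OR in0 = LOW OR HIGH = HIGH
g2 = in4 AND in3 = HIGH AND HIGH = HIGH
g3 = in1 AND g2 = LOW AND HIGH = LOW
g4 = g2 OR in3 = HIGH OR HIGH = HIGH
g5 = g1 OR g4 = HIGH OR HIGH = HIGH
g7 = g2 OR g5 = HIGH OR HIGH = HIGH
g8 = in1 AND g1 AND g7 = LOW AND HIGH AND HIGH = LOW
g9 = g7 AND g5 AND g3 = HIGH AND HIGH AND LOW = LOW
g11 = g5 OR g1 = HIGH OR HIGH = HIGH
g15 = g11 OR g8 = HIGH OR LOW = HIGH

g7 = HIGH, g8 = LOW, g9 = LOW, g15 = HIGH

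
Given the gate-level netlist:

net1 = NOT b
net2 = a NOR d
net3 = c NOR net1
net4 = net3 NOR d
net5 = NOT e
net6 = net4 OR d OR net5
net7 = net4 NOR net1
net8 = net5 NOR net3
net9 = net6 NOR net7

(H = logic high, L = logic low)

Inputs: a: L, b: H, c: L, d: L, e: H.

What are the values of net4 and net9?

net1 = NOT b = NOT H = L
net3 = c NOR net1 = L NOR L = H
net4 = net3 NOR d = H NOR L = L
net5 = NOT e = NOT H = L
net6 = net4 OR d OR net5 = L OR L OR L = L
net7 = net4 NOR net1 = L NOR L = H
net9 = net6 NOR net7 = L NOR H = L

net4 = L  net9 = L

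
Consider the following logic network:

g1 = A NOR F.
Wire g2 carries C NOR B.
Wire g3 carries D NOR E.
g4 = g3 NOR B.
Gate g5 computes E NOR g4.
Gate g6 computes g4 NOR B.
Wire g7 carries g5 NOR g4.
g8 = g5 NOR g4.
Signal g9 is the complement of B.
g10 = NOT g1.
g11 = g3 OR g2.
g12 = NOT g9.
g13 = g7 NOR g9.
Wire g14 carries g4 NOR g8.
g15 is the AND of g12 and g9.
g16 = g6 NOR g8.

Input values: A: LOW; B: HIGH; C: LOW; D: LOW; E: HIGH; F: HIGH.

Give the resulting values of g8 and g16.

g3 = D NOR E = LOW NOR HIGH = LOW
g4 = g3 NOR B = LOW NOR HIGH = LOW
g5 = E NOR g4 = HIGH NOR LOW = LOW
g6 = g4 NOR B = LOW NOR HIGH = LOW
g8 = g5 NOR g4 = LOW NOR LOW = HIGH
g16 = g6 NOR g8 = LOW NOR HIGH = LOW

g8 = HIGH; g16 = LOW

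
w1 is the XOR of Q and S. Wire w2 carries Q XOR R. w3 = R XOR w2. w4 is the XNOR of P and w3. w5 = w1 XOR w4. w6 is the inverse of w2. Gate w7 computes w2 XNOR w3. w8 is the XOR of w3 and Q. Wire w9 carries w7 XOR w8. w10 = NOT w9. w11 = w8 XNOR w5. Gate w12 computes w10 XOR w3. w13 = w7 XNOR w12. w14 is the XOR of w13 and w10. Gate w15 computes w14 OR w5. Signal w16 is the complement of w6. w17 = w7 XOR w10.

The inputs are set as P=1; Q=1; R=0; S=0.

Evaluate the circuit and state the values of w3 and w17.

w3 = 1, w17 = 1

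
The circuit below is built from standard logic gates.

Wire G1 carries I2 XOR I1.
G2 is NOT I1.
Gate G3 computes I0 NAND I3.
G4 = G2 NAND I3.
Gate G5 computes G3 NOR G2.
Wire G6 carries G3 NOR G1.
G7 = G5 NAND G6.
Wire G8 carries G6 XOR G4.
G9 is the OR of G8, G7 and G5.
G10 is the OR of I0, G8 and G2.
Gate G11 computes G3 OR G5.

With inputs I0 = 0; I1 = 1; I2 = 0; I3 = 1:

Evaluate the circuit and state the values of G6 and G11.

G6 = 0, G11 = 1

G1 = I2 XOR I1 = 0 XOR 1 = 1
G2 = NOT I1 = NOT 1 = 0
G3 = I0 NAND I3 = 0 NAND 1 = 1
G5 = G3 NOR G2 = 1 NOR 0 = 0
G6 = G3 NOR G1 = 1 NOR 1 = 0
G11 = G3 OR G5 = 1 OR 0 = 1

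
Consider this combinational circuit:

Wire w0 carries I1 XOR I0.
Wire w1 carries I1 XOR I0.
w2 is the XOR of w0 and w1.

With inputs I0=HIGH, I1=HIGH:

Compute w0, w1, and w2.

w0 = I1 XOR I0 = HIGH XOR HIGH = LOW
w1 = I1 XOR I0 = HIGH XOR HIGH = LOW
w2 = w0 XOR w1 = LOW XOR LOW = LOW

w0 = LOW  w1 = LOW  w2 = LOW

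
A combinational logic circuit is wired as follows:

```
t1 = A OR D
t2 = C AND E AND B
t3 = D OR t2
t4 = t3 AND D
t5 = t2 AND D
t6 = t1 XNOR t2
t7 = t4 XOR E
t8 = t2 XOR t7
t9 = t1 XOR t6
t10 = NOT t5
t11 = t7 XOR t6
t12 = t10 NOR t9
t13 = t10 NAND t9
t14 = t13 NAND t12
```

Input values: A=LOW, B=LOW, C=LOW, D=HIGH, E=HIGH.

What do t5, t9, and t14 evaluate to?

t1 = A OR D = LOW OR HIGH = HIGH
t2 = C AND E AND B = LOW AND HIGH AND LOW = LOW
t5 = t2 AND D = LOW AND HIGH = LOW
t6 = t1 XNOR t2 = HIGH XNOR LOW = LOW
t9 = t1 XOR t6 = HIGH XOR LOW = HIGH
t10 = NOT t5 = NOT LOW = HIGH
t12 = t10 NOR t9 = HIGH NOR HIGH = LOW
t13 = t10 NAND t9 = HIGH NAND HIGH = LOW
t14 = t13 NAND t12 = LOW NAND LOW = HIGH

t5 = LOW, t9 = HIGH, t14 = HIGH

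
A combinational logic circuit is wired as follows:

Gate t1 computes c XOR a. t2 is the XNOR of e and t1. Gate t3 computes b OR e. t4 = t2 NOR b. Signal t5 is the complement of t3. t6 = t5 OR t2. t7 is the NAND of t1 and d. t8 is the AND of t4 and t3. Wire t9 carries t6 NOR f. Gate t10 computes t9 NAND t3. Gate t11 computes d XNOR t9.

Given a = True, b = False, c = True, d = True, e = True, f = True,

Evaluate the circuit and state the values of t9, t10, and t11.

t1 = c XOR a = True XOR True = False
t2 = e XNOR t1 = True XNOR False = False
t3 = b OR e = False OR True = True
t5 = NOT t3 = NOT True = False
t6 = t5 OR t2 = False OR False = False
t9 = t6 NOR f = False NOR True = False
t10 = t9 NAND t3 = False NAND True = True
t11 = d XNOR t9 = True XNOR False = False

t9 = False  t10 = True  t11 = False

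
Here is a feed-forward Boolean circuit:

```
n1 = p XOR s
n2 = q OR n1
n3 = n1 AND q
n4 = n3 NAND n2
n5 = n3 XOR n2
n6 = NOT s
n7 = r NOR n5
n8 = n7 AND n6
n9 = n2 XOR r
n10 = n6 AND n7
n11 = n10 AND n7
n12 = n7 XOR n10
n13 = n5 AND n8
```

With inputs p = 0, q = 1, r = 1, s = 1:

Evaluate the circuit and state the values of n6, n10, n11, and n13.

n6 = 0, n10 = 0, n11 = 0, n13 = 0

n1 = p XOR s = 0 XOR 1 = 1
n2 = q OR n1 = 1 OR 1 = 1
n3 = n1 AND q = 1 AND 1 = 1
n5 = n3 XOR n2 = 1 XOR 1 = 0
n6 = NOT s = NOT 1 = 0
n7 = r NOR n5 = 1 NOR 0 = 0
n8 = n7 AND n6 = 0 AND 0 = 0
n10 = n6 AND n7 = 0 AND 0 = 0
n11 = n10 AND n7 = 0 AND 0 = 0
n13 = n5 AND n8 = 0 AND 0 = 0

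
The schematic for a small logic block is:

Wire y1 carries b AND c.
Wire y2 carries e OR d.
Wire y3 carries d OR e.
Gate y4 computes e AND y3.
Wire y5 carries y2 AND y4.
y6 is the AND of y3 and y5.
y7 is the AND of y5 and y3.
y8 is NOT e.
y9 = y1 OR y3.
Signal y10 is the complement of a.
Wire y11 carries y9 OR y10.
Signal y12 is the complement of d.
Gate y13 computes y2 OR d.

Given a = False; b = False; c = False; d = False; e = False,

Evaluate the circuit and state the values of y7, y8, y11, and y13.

y1 = b AND c = False AND False = False
y2 = e OR d = False OR False = False
y3 = d OR e = False OR False = False
y4 = e AND y3 = False AND False = False
y5 = y2 AND y4 = False AND False = False
y7 = y5 AND y3 = False AND False = False
y8 = NOT e = NOT False = True
y9 = y1 OR y3 = False OR False = False
y10 = NOT a = NOT False = True
y11 = y9 OR y10 = False OR True = True
y13 = y2 OR d = False OR False = False

y7 = False, y8 = True, y11 = True, y13 = False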